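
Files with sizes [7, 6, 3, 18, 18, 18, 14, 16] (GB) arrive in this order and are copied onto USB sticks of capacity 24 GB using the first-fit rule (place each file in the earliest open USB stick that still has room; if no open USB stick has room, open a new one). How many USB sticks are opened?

6

  7 → USB stick 1 (new)  [load 7/24]
  6 → USB stick 1  [load 13/24]
  3 → USB stick 1  [load 16/24]
  18 → USB stick 2 (new)  [load 18/24]
  18 → USB stick 3 (new)  [load 18/24]
  18 → USB stick 4 (new)  [load 18/24]
  14 → USB stick 5 (new)  [load 14/24]
  16 → USB stick 6 (new)  [load 16/24]
6 USB sticks opened.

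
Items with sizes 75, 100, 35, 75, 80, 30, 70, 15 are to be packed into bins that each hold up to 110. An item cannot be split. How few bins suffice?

5

Total = 100 + 80 + 75 + 75 + 70 + 35 + 30 + 15 = 480.
Lower bound: ⌈480/110⌉ = 5 bins.
A packing using 5 bins:
  bin 1: 100 = 100
  bin 2: 80 + 30 = 110
  bin 3: 75 + 35 = 110
  bin 4: 75 + 15 = 90
  bin 5: 70 = 70
This matches the lower bound, so 5 is optimal.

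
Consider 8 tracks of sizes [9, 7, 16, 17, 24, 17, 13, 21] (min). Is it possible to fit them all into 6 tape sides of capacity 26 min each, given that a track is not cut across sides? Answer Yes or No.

A valid assignment using 6 tape sides:
  side 1: 24 = 24
  side 2: 21 = 21
  side 3: 17 + 9 = 26
  side 4: 17 + 7 = 24
  side 5: 16 = 16
  side 6: 13 = 13
Every load is within 26 min, so 6 tape sides suffice.

Yes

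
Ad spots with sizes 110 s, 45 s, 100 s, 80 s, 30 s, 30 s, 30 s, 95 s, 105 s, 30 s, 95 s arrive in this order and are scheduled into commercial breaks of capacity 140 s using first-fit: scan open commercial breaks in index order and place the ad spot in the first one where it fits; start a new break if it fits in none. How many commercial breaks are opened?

6

  110 → break 1 (new)  [load 110/140]
  45 → break 2 (new)  [load 45/140]
  100 → break 3 (new)  [load 100/140]
  80 → break 2  [load 125/140]
  30 → break 1  [load 140/140]
  30 → break 3  [load 130/140]
  30 → break 4 (new)  [load 30/140]
  95 → break 4  [load 125/140]
  105 → break 5 (new)  [load 105/140]
  30 → break 5  [load 135/140]
  95 → break 6 (new)  [load 95/140]
6 commercial breaks opened.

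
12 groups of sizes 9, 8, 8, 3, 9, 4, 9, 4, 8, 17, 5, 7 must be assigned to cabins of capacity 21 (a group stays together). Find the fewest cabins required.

5

Total = 17 + 9 + 9 + 9 + 8 + 8 + 8 + 7 + 5 + 4 + 4 + 3 = 91.
Lower bound: ⌈91/21⌉ = 5 cabins.
A packing using 5 cabins:
  cabin 1: 17 + 4 = 21
  cabin 2: 9 + 9 + 3 = 21
  cabin 3: 9 + 8 + 4 = 21
  cabin 4: 8 + 8 + 5 = 21
  cabin 5: 7 = 7
This matches the lower bound, so 5 is optimal.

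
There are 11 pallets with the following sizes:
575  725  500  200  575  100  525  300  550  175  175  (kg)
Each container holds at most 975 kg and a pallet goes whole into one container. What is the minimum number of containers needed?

6

Total = 725 + 575 + 575 + 550 + 525 + 500 + 300 + 200 + 175 + 175 + 100 = 4400 kg.
Lower bound: ⌈4400/975⌉ = 5 containers.
Also, 6 pallets each exceed 975/2 kg, and no two of those can share a container, so at least 6 containers are needed.
A packing using 6 containers:
  container 1: 725 + 200 = 925
  container 2: 575 + 300 + 100 = 975
  container 3: 575 + 175 + 175 = 925
  container 4: 550 = 550
  container 5: 525 = 525
  container 6: 500 = 500
This matches the lower bound, so 6 is optimal.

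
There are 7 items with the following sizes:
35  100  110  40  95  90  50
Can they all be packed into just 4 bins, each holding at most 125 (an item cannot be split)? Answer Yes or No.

Total = 520; ⌈520/125⌉ = 5.
At least 5 bins are required, but only 4 are allowed.

No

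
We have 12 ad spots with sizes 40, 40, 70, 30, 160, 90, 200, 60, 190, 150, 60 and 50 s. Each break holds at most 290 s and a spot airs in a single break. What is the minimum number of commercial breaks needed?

Total = 200 + 190 + 160 + 150 + 90 + 70 + 60 + 60 + 50 + 40 + 40 + 30 = 1140 s.
Lower bound: ⌈1140/290⌉ = 4 commercial breaks.
A packing using 4 commercial breaks:
  break 1: 200 + 90 = 290
  break 2: 190 + 70 + 30 = 290
  break 3: 160 + 60 + 60 = 280
  break 4: 150 + 50 + 40 + 40 = 280
This matches the lower bound, so 4 is optimal.

4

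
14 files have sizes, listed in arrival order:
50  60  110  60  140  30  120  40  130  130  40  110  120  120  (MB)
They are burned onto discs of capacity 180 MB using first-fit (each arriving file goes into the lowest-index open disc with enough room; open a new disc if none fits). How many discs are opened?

  50 → disc 1 (new)  [load 50/180]
  60 → disc 1  [load 110/180]
  110 → disc 2 (new)  [load 110/180]
  60 → disc 1  [load 170/180]
  140 → disc 3 (new)  [load 140/180]
  30 → disc 2  [load 140/180]
  120 → disc 4 (new)  [load 120/180]
  40 → disc 2  [load 180/180]
  130 → disc 5 (new)  [load 130/180]
  130 → disc 6 (new)  [load 130/180]
  40 → disc 3  [load 180/180]
  110 → disc 7 (new)  [load 110/180]
  120 → disc 8 (new)  [load 120/180]
  120 → disc 9 (new)  [load 120/180]
9 discs opened.

9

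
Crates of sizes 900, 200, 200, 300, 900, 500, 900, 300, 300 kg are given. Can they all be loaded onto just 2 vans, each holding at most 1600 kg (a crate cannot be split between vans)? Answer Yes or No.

No

Total = 4500 kg; ⌈4500/1600⌉ = 3.
At least 3 vans are required, but only 2 are allowed.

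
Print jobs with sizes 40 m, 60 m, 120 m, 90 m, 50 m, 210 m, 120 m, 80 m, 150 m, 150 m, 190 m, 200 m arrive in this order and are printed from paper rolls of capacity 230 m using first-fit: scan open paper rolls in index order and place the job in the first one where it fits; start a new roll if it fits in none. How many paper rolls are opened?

8

  40 → roll 1 (new)  [load 40/230]
  60 → roll 1  [load 100/230]
  120 → roll 1  [load 220/230]
  90 → roll 2 (new)  [load 90/230]
  50 → roll 2  [load 140/230]
  210 → roll 3 (new)  [load 210/230]
  120 → roll 4 (new)  [load 120/230]
  80 → roll 2  [load 220/230]
  150 → roll 5 (new)  [load 150/230]
  150 → roll 6 (new)  [load 150/230]
  190 → roll 7 (new)  [load 190/230]
  200 → roll 8 (new)  [load 200/230]
8 paper rolls opened.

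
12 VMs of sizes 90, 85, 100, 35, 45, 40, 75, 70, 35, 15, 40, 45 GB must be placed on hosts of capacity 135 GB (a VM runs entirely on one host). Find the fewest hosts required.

6

Total = 100 + 90 + 85 + 75 + 70 + 45 + 45 + 40 + 40 + 35 + 35 + 15 = 675 GB.
Lower bound: ⌈675/135⌉ = 5 hosts.
A packing using 6 hosts:
  host 1: 100 + 35 = 135
  host 2: 90 + 45 = 135
  host 3: 85 + 45 = 130
  host 4: 75 + 40 + 15 = 130
  host 5: 70 + 40 = 110
  host 6: 35 = 35
No arrangement into 5 hosts stays within capacity, so 6 is optimal.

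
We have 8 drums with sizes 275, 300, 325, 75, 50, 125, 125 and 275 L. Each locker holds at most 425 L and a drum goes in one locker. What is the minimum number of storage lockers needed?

Total = 325 + 300 + 275 + 275 + 125 + 125 + 75 + 50 = 1550 L.
Lower bound: ⌈1550/425⌉ = 4 storage lockers.
A packing using 4 storage lockers:
  locker 1: 325 + 75 = 400
  locker 2: 300 + 125 = 425
  locker 3: 275 + 125 = 400
  locker 4: 275 + 50 = 325
This matches the lower bound, so 4 is optimal.

4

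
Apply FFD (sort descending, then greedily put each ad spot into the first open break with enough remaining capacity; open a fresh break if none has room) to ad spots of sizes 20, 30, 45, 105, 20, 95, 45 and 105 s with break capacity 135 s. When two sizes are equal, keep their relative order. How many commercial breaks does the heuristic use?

4

Sorted descending: 105, 105, 95, 45, 45, 30, 20, 20.
  105 → break 1 (new)  [load 105/135]
  105 → break 2 (new)  [load 105/135]
  95 → break 3 (new)  [load 95/135]
  45 → break 4 (new)  [load 45/135]
  45 → break 4  [load 90/135]
  30 → break 1  [load 135/135]
  20 → break 2  [load 125/135]
  20 → break 3  [load 115/135]
4 commercial breaks opened.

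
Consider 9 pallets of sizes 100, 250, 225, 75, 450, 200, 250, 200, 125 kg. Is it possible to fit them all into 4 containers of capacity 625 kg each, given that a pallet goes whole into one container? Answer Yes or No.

A valid assignment using 3 containers:
  container 1: 450 + 100 + 75 = 625
  container 2: 250 + 250 + 125 = 625
  container 3: 225 + 200 + 200 = 625
That uses only 3 ≤ 4, so 4 containers are enough.

Yes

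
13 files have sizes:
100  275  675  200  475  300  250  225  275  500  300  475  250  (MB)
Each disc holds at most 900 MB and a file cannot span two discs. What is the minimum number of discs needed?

Total = 675 + 500 + 475 + 475 + 300 + 300 + 275 + 275 + 250 + 250 + 225 + 200 + 100 = 4300 MB.
Lower bound: ⌈4300/900⌉ = 5 discs.
A packing using 6 discs:
  disc 1: 675 + 225 = 900
  disc 2: 500 + 300 + 100 = 900
  disc 3: 475 + 300 = 775
  disc 4: 475 + 275 = 750
  disc 5: 275 + 250 + 250 = 775
  disc 6: 200 = 200
No arrangement into 5 discs stays within capacity, so 6 is optimal.

6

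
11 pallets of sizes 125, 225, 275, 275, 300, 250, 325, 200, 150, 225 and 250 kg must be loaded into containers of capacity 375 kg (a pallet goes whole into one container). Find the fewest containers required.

9

Total = 325 + 300 + 275 + 275 + 250 + 250 + 225 + 225 + 200 + 150 + 125 = 2600 kg.
Lower bound: ⌈2600/375⌉ = 7 containers.
Also, 9 pallets each exceed 375/2 kg, and no two of those can share a container, so at least 9 containers are needed.
A packing using 9 containers:
  container 1: 325 = 325
  container 2: 300 = 300
  container 3: 275 = 275
  container 4: 275 = 275
  container 5: 250 + 125 = 375
  container 6: 250 = 250
  container 7: 225 + 150 = 375
  container 8: 225 = 225
  container 9: 200 = 200
This matches the lower bound, so 9 is optimal.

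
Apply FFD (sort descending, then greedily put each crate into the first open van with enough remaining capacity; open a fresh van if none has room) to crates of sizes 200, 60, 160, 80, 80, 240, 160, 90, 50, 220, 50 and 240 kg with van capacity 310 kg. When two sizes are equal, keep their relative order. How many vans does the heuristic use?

6

Sorted descending: 240, 240, 220, 200, 160, 160, 90, 80, 80, 60, 50, 50.
  240 → van 1 (new)  [load 240/310]
  240 → van 2 (new)  [load 240/310]
  220 → van 3 (new)  [load 220/310]
  200 → van 4 (new)  [load 200/310]
  160 → van 5 (new)  [load 160/310]
  160 → van 6 (new)  [load 160/310]
  90 → van 3  [load 310/310]
  80 → van 4  [load 280/310]
  80 → van 5  [load 240/310]
  60 → van 1  [load 300/310]
  50 → van 2  [load 290/310]
  50 → van 5  [load 290/310]
6 vans opened.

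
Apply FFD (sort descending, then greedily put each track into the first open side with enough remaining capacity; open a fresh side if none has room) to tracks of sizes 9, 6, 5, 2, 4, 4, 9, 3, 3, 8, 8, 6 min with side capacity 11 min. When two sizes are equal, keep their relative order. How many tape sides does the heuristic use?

Sorted descending: 9, 9, 8, 8, 6, 6, 5, 4, 4, 3, 3, 2.
  9 → side 1 (new)  [load 9/11]
  9 → side 2 (new)  [load 9/11]
  8 → side 3 (new)  [load 8/11]
  8 → side 4 (new)  [load 8/11]
  6 → side 5 (new)  [load 6/11]
  6 → side 6 (new)  [load 6/11]
  5 → side 5  [load 11/11]
  4 → side 6  [load 10/11]
  4 → side 7 (new)  [load 4/11]
  3 → side 3  [load 11/11]
  3 → side 4  [load 11/11]
  2 → side 1  [load 11/11]
7 tape sides opened.

7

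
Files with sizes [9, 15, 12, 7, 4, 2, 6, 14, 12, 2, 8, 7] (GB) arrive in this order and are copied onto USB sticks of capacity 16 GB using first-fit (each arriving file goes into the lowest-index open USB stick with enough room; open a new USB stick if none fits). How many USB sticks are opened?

  9 → USB stick 1 (new)  [load 9/16]
  15 → USB stick 2 (new)  [load 15/16]
  12 → USB stick 3 (new)  [load 12/16]
  7 → USB stick 1  [load 16/16]
  4 → USB stick 3  [load 16/16]
  2 → USB stick 4 (new)  [load 2/16]
  6 → USB stick 4  [load 8/16]
  14 → USB stick 5 (new)  [load 14/16]
  12 → USB stick 6 (new)  [load 12/16]
  2 → USB stick 4  [load 10/16]
  8 → USB stick 7 (new)  [load 8/16]
  7 → USB stick 7  [load 15/16]
7 USB sticks opened.

7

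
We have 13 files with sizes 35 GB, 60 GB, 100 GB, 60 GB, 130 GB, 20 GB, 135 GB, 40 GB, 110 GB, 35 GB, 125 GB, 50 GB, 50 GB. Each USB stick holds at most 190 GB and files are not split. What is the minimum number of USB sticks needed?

Total = 135 + 130 + 125 + 110 + 100 + 60 + 60 + 50 + 50 + 40 + 35 + 35 + 20 = 950 GB.
Lower bound: ⌈950/190⌉ = 5 USB sticks.
A packing using 6 USB sticks:
  USB stick 1: 135 + 50 = 185
  USB stick 2: 130 + 60 = 190
  USB stick 3: 125 + 60 = 185
  USB stick 4: 110 + 50 + 20 = 180
  USB stick 5: 100 + 40 + 35 = 175
  USB stick 6: 35 = 35
No arrangement into 5 USB sticks stays within capacity, so 6 is optimal.

6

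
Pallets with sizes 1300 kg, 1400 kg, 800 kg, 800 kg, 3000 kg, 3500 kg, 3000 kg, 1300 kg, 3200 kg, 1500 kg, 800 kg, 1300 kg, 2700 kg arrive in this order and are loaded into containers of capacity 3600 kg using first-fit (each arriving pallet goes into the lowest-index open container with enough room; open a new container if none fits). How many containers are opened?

  1300 → container 1 (new)  [load 1300/3600]
  1400 → container 1  [load 2700/3600]
  800 → container 1  [load 3500/3600]
  800 → container 2 (new)  [load 800/3600]
  3000 → container 3 (new)  [load 3000/3600]
  3500 → container 4 (new)  [load 3500/3600]
  3000 → container 5 (new)  [load 3000/3600]
  1300 → container 2  [load 2100/3600]
  3200 → container 6 (new)  [load 3200/3600]
  1500 → container 2  [load 3600/3600]
  800 → container 7 (new)  [load 800/3600]
  1300 → container 7  [load 2100/3600]
  2700 → container 8 (new)  [load 2700/3600]
8 containers opened.

8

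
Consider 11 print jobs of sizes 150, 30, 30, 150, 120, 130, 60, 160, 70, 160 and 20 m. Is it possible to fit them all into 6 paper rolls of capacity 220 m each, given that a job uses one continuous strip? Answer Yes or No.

A valid assignment using 6 paper rolls:
  roll 1: 160 + 60 = 220
  roll 2: 160 + 30 + 30 = 220
  roll 3: 150 + 70 = 220
  roll 4: 150 + 20 = 170
  roll 5: 130 = 130
  roll 6: 120 = 120
Every load is within 220 m, so 6 paper rolls suffice.

Yes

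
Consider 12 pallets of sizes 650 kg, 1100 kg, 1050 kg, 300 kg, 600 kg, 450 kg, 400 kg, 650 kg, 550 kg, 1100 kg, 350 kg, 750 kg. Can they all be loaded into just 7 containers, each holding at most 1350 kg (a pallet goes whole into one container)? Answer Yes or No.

Yes

A valid assignment using 7 containers:
  container 1: 1100 = 1100
  container 2: 1100 = 1100
  container 3: 1050 + 300 = 1350
  container 4: 750 + 600 = 1350
  container 5: 650 + 650 = 1300
  container 6: 550 + 450 + 350 = 1350
  container 7: 400 = 400
Every load is within 1350 kg, so 7 containers suffice.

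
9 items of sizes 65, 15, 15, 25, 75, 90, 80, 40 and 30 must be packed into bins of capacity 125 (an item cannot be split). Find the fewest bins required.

Total = 90 + 80 + 75 + 65 + 40 + 30 + 25 + 15 + 15 = 435.
Lower bound: ⌈435/125⌉ = 4 bins.
A packing using 4 bins:
  bin 1: 90 + 30 = 120
  bin 2: 80 + 40 = 120
  bin 3: 75 + 25 + 15 = 115
  bin 4: 65 + 15 = 80
This matches the lower bound, so 4 is optimal.

4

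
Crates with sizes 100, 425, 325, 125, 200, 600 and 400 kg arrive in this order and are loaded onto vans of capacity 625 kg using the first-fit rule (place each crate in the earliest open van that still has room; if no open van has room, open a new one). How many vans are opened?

  100 → van 1 (new)  [load 100/625]
  425 → van 1  [load 525/625]
  325 → van 2 (new)  [load 325/625]
  125 → van 2  [load 450/625]
  200 → van 3 (new)  [load 200/625]
  600 → van 4 (new)  [load 600/625]
  400 → van 3  [load 600/625]
4 vans opened.

4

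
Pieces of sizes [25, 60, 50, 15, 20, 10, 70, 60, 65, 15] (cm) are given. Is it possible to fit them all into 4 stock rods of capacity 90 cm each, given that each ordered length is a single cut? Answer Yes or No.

Total = 390 cm; ⌈390/90⌉ = 5.
At least 5 stock rods are required, but only 4 are allowed.

No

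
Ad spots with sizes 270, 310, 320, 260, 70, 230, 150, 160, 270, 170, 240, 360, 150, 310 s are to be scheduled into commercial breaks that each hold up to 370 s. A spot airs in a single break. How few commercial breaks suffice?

Total = 360 + 320 + 310 + 310 + 270 + 270 + 260 + 240 + 230 + 170 + 160 + 150 + 150 + 70 = 3270 s.
Lower bound: ⌈3270/370⌉ = 9 commercial breaks.
A packing using 11 commercial breaks:
  break 1: 360 = 360
  break 2: 320 = 320
  break 3: 310 = 310
  break 4: 310 = 310
  break 5: 270 + 70 = 340
  break 6: 270 = 270
  break 7: 260 = 260
  break 8: 240 = 240
  break 9: 230 = 230
  break 10: 170 + 160 = 330
  break 11: 150 + 150 = 300
No arrangement into 10 commercial breaks stays within capacity, so 11 is optimal.

11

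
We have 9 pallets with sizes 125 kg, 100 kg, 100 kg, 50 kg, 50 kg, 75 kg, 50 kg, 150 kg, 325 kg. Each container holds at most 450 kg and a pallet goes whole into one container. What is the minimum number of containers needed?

3

Total = 325 + 150 + 125 + 100 + 100 + 75 + 50 + 50 + 50 = 1025 kg.
Lower bound: ⌈1025/450⌉ = 3 containers.
A packing using 3 containers:
  container 1: 325 + 125 = 450
  container 2: 150 + 100 + 100 + 75 = 425
  container 3: 50 + 50 + 50 = 150
This matches the lower bound, so 3 is optimal.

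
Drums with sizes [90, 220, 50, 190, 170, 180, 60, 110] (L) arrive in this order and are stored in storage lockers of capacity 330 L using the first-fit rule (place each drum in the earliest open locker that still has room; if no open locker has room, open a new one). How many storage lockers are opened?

4

  90 → locker 1 (new)  [load 90/330]
  220 → locker 1  [load 310/330]
  50 → locker 2 (new)  [load 50/330]
  190 → locker 2  [load 240/330]
  170 → locker 3 (new)  [load 170/330]
  180 → locker 4 (new)  [load 180/330]
  60 → locker 2  [load 300/330]
  110 → locker 3  [load 280/330]
4 storage lockers opened.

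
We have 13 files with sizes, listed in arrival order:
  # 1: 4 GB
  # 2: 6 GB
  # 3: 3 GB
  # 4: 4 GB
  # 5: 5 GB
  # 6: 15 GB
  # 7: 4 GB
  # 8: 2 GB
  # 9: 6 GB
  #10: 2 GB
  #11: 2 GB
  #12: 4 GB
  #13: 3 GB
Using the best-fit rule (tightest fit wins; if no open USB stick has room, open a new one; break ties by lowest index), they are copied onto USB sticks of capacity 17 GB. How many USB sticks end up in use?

  4 → USB stick 1 (new)  [load 4/17]
  6 → USB stick 1  [load 10/17]
  3 → USB stick 1  [load 13/17]
  4 → USB stick 1  [load 17/17]
  5 → USB stick 2 (new)  [load 5/17]
  15 → USB stick 3 (new)  [load 15/17]
  4 → USB stick 2  [load 9/17]
  2 → USB stick 3  [load 17/17]
  6 → USB stick 2  [load 15/17]
  2 → USB stick 2  [load 17/17]
  2 → USB stick 4 (new)  [load 2/17]
  4 → USB stick 4  [load 6/17]
  3 → USB stick 4  [load 9/17]
4 USB sticks opened.

4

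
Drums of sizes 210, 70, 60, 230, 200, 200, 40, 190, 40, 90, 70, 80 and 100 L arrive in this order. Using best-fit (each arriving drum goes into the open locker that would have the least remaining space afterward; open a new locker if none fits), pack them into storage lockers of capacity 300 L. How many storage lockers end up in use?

6

  210 → locker 1 (new)  [load 210/300]
  70 → locker 1  [load 280/300]
  60 → locker 2 (new)  [load 60/300]
  230 → locker 2  [load 290/300]
  200 → locker 3 (new)  [load 200/300]
  200 → locker 4 (new)  [load 200/300]
  40 → locker 3  [load 240/300]
  190 → locker 5 (new)  [load 190/300]
  40 → locker 3  [load 280/300]
  90 → locker 4  [load 290/300]
  70 → locker 5  [load 260/300]
  80 → locker 6 (new)  [load 80/300]
  100 → locker 6  [load 180/300]
6 storage lockers opened.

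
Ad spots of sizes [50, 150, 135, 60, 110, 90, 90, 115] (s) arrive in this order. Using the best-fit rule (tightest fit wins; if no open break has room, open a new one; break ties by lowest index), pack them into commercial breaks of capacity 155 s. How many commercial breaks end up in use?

  50 → break 1 (new)  [load 50/155]
  150 → break 2 (new)  [load 150/155]
  135 → break 3 (new)  [load 135/155]
  60 → break 1  [load 110/155]
  110 → break 4 (new)  [load 110/155]
  90 → break 5 (new)  [load 90/155]
  90 → break 6 (new)  [load 90/155]
  115 → break 7 (new)  [load 115/155]
7 commercial breaks opened.

7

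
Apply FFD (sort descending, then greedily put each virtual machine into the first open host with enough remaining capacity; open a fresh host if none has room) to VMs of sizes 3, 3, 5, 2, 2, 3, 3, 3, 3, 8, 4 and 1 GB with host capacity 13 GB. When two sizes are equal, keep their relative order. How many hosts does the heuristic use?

Sorted descending: 8, 5, 4, 3, 3, 3, 3, 3, 3, 2, 2, 1.
  8 → host 1 (new)  [load 8/13]
  5 → host 1  [load 13/13]
  4 → host 2 (new)  [load 4/13]
  3 → host 2  [load 7/13]
  3 → host 2  [load 10/13]
  3 → host 2  [load 13/13]
  3 → host 3 (new)  [load 3/13]
  3 → host 3  [load 6/13]
  3 → host 3  [load 9/13]
  2 → host 3  [load 11/13]
  2 → host 3  [load 13/13]
  1 → host 4 (new)  [load 1/13]
4 hosts opened.

4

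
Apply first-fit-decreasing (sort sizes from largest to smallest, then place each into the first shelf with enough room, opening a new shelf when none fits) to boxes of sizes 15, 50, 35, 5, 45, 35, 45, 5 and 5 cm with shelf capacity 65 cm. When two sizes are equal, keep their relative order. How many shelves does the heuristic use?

Sorted descending: 50, 45, 45, 35, 35, 15, 5, 5, 5.
  50 → shelf 1 (new)  [load 50/65]
  45 → shelf 2 (new)  [load 45/65]
  45 → shelf 3 (new)  [load 45/65]
  35 → shelf 4 (new)  [load 35/65]
  35 → shelf 5 (new)  [load 35/65]
  15 → shelf 1  [load 65/65]
  5 → shelf 2  [load 50/65]
  5 → shelf 2  [load 55/65]
  5 → shelf 2  [load 60/65]
5 shelves opened.

5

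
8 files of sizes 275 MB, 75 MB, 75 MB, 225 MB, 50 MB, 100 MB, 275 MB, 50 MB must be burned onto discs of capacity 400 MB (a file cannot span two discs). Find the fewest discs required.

3

Total = 275 + 275 + 225 + 100 + 75 + 75 + 50 + 50 = 1125 MB.
Lower bound: ⌈1125/400⌉ = 3 discs.
A packing using 3 discs:
  disc 1: 275 + 100 = 375
  disc 2: 275 + 75 + 50 = 400
  disc 3: 225 + 75 + 50 = 350
This matches the lower bound, so 3 is optimal.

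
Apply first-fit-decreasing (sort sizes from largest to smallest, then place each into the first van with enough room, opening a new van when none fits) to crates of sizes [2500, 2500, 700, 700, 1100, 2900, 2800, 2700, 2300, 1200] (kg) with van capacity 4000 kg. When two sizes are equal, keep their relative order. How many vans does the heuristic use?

Sorted descending: 2900, 2800, 2700, 2500, 2500, 2300, 1200, 1100, 700, 700.
  2900 → van 1 (new)  [load 2900/4000]
  2800 → van 2 (new)  [load 2800/4000]
  2700 → van 3 (new)  [load 2700/4000]
  2500 → van 4 (new)  [load 2500/4000]
  2500 → van 5 (new)  [load 2500/4000]
  2300 → van 6 (new)  [load 2300/4000]
  1200 → van 2  [load 4000/4000]
  1100 → van 1  [load 4000/4000]
  700 → van 3  [load 3400/4000]
  700 → van 4  [load 3200/4000]
6 vans opened.

6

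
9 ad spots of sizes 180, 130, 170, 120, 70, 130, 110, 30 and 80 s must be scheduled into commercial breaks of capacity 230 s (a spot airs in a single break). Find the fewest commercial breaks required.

5

Total = 180 + 170 + 130 + 130 + 120 + 110 + 80 + 70 + 30 = 1020 s.
Lower bound: ⌈1020/230⌉ = 5 commercial breaks.
A packing using 5 commercial breaks:
  break 1: 180 + 30 = 210
  break 2: 170 = 170
  break 3: 130 + 80 = 210
  break 4: 130 + 70 = 200
  break 5: 120 + 110 = 230
This matches the lower bound, so 5 is optimal.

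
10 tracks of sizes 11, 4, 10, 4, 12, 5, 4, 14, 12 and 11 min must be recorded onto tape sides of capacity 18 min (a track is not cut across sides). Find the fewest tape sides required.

Total = 14 + 12 + 12 + 11 + 11 + 10 + 5 + 4 + 4 + 4 = 87 min.
Lower bound: ⌈87/18⌉ = 5 tape sides.
Also, 6 tracks each exceed 9 min, and no two of those can share a side, so at least 6 tape sides are needed.
A packing using 6 tape sides:
  side 1: 14 + 4 = 18
  side 2: 12 + 5 = 17
  side 3: 12 + 4 = 16
  side 4: 11 + 4 = 15
  side 5: 11 = 11
  side 6: 10 = 10
This matches the lower bound, so 6 is optimal.

6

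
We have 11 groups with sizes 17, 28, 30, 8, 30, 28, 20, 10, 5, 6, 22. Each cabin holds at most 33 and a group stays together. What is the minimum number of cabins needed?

Total = 30 + 30 + 28 + 28 + 22 + 20 + 17 + 10 + 8 + 6 + 5 = 204.
Lower bound: ⌈204/33⌉ = 7 cabins.
A packing using 7 cabins:
  cabin 1: 30 = 30
  cabin 2: 30 = 30
  cabin 3: 28 + 5 = 33
  cabin 4: 28 = 28
  cabin 5: 22 + 10 = 32
  cabin 6: 20 + 8 = 28
  cabin 7: 17 + 6 = 23
This matches the lower bound, so 7 is optimal.

7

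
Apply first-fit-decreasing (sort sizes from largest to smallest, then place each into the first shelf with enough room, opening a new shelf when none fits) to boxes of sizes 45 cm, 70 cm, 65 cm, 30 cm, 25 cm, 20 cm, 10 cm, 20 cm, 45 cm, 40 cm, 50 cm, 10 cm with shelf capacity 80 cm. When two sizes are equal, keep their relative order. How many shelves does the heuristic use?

6

Sorted descending: 70, 65, 50, 45, 45, 40, 30, 25, 20, 20, 10, 10.
  70 → shelf 1 (new)  [load 70/80]
  65 → shelf 2 (new)  [load 65/80]
  50 → shelf 3 (new)  [load 50/80]
  45 → shelf 4 (new)  [load 45/80]
  45 → shelf 5 (new)  [load 45/80]
  40 → shelf 6 (new)  [load 40/80]
  30 → shelf 3  [load 80/80]
  25 → shelf 4  [load 70/80]
  20 → shelf 5  [load 65/80]
  20 → shelf 6  [load 60/80]
  10 → shelf 1  [load 80/80]
  10 → shelf 2  [load 75/80]
6 shelves opened.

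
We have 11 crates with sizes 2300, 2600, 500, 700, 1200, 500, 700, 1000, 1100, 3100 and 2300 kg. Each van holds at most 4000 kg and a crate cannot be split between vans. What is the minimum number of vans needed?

Total = 3100 + 2600 + 2300 + 2300 + 1200 + 1100 + 1000 + 700 + 700 + 500 + 500 = 16000 kg.
Lower bound: ⌈16000/4000⌉ = 4 vans.
A packing using 5 vans:
  van 1: 3100 + 700 = 3800
  van 2: 2600 + 1200 = 3800
  van 3: 2300 + 1100 + 500 = 3900
  van 4: 2300 + 1000 + 700 = 4000
  van 5: 500 = 500
No arrangement into 4 vans stays within capacity, so 5 is optimal.

5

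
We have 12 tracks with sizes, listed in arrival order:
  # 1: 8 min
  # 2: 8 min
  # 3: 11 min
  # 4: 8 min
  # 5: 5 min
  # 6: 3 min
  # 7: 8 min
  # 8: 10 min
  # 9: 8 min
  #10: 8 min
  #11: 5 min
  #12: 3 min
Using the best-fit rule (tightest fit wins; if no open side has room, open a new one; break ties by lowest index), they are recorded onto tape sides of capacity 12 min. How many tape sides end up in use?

9

  8 → side 1 (new)  [load 8/12]
  8 → side 2 (new)  [load 8/12]
  11 → side 3 (new)  [load 11/12]
  8 → side 4 (new)  [load 8/12]
  5 → side 5 (new)  [load 5/12]
  3 → side 1  [load 11/12]
  8 → side 6 (new)  [load 8/12]
  10 → side 7 (new)  [load 10/12]
  8 → side 8 (new)  [load 8/12]
  8 → side 9 (new)  [load 8/12]
  5 → side 5  [load 10/12]
  3 → side 2  [load 11/12]
9 tape sides opened.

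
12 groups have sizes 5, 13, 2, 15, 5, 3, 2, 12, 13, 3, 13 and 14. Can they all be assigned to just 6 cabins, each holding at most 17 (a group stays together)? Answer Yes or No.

No

Total = 100; ⌈100/17⌉ = 6.
The bound of 6 does not rule out 6, but exhaustive search shows no assignment into 6 cabins of capacity 17 exists — the minimum is 7.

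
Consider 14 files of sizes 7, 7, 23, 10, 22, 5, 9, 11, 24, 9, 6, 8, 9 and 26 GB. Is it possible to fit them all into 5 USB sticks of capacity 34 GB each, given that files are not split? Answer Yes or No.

Total = 176 GB; ⌈176/34⌉ = 6.
At least 6 USB sticks are required, but only 5 are allowed.

No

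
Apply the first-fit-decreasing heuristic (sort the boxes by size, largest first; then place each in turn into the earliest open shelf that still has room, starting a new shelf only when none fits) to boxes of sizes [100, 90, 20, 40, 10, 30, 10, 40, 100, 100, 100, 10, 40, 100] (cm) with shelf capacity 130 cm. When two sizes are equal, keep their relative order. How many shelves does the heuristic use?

7

Sorted descending: 100, 100, 100, 100, 100, 90, 40, 40, 40, 30, 20, 10, 10, 10.
  100 → shelf 1 (new)  [load 100/130]
  100 → shelf 2 (new)  [load 100/130]
  100 → shelf 3 (new)  [load 100/130]
  100 → shelf 4 (new)  [load 100/130]
  100 → shelf 5 (new)  [load 100/130]
  90 → shelf 6 (new)  [load 90/130]
  40 → shelf 6  [load 130/130]
  40 → shelf 7 (new)  [load 40/130]
  40 → shelf 7  [load 80/130]
  30 → shelf 1  [load 130/130]
  20 → shelf 2  [load 120/130]
  10 → shelf 2  [load 130/130]
  10 → shelf 3  [load 110/130]
  10 → shelf 3  [load 120/130]
7 shelves opened.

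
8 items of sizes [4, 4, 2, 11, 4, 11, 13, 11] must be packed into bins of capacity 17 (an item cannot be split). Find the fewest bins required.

4

Total = 13 + 11 + 11 + 11 + 4 + 4 + 4 + 2 = 60.
Lower bound: ⌈60/17⌉ = 4 bins.
A packing using 4 bins:
  bin 1: 13 + 4 = 17
  bin 2: 11 + 4 + 2 = 17
  bin 3: 11 + 4 = 15
  bin 4: 11 = 11
This matches the lower bound, so 4 is optimal.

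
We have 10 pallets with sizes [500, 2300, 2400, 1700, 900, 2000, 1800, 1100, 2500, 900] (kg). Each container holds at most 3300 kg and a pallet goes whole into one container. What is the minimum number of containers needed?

Total = 2500 + 2400 + 2300 + 2000 + 1800 + 1700 + 1100 + 900 + 900 + 500 = 16100 kg.
Lower bound: ⌈16100/3300⌉ = 5 containers.
Also, 6 pallets each exceed 1650 kg, and no two of those can share a container, so at least 6 containers are needed.
A packing using 6 containers:
  container 1: 2500 + 500 = 3000
  container 2: 2400 + 900 = 3300
  container 3: 2300 + 900 = 3200
  container 4: 2000 + 1100 = 3100
  container 5: 1800 = 1800
  container 6: 1700 = 1700
This matches the lower bound, so 6 is optimal.

6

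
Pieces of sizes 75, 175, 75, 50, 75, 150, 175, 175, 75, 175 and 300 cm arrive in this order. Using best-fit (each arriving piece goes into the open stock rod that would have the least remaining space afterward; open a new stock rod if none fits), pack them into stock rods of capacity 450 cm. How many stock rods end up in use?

  75 → stock rod 1 (new)  [load 75/450]
  175 → stock rod 1  [load 250/450]
  75 → stock rod 1  [load 325/450]
  50 → stock rod 1  [load 375/450]
  75 → stock rod 1  [load 450/450]
  150 → stock rod 2 (new)  [load 150/450]
  175 → stock rod 2  [load 325/450]
  175 → stock rod 3 (new)  [load 175/450]
  75 → stock rod 2  [load 400/450]
  175 → stock rod 3  [load 350/450]
  300 → stock rod 4 (new)  [load 300/450]
4 stock rods opened.

4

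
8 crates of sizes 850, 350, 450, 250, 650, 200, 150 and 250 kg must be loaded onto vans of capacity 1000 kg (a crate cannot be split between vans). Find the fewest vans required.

Total = 850 + 650 + 450 + 350 + 250 + 250 + 200 + 150 = 3150 kg.
Lower bound: ⌈3150/1000⌉ = 4 vans.
A packing using 4 vans:
  van 1: 850 + 150 = 1000
  van 2: 650 + 350 = 1000
  van 3: 450 + 250 + 250 = 950
  van 4: 200 = 200
This matches the lower bound, so 4 is optimal.

4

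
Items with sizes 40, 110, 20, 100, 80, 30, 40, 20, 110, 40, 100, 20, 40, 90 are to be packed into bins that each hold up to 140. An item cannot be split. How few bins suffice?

7

Total = 110 + 110 + 100 + 100 + 90 + 80 + 40 + 40 + 40 + 40 + 30 + 20 + 20 + 20 = 840.
Lower bound: ⌈840/140⌉ = 6 bins.
A packing using 7 bins:
  bin 1: 110 + 30 = 140
  bin 2: 110 + 20 = 130
  bin 3: 100 + 40 = 140
  bin 4: 100 + 40 = 140
  bin 5: 90 + 40 = 130
  bin 6: 80 + 40 + 20 = 140
  bin 7: 20 = 20
No arrangement into 6 bins stays within capacity, so 7 is optimal.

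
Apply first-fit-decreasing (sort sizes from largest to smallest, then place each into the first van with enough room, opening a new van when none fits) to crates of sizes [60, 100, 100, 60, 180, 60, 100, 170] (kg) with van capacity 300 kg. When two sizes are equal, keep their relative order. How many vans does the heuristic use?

Sorted descending: 180, 170, 100, 100, 100, 60, 60, 60.
  180 → van 1 (new)  [load 180/300]
  170 → van 2 (new)  [load 170/300]
  100 → van 1  [load 280/300]
  100 → van 2  [load 270/300]
  100 → van 3 (new)  [load 100/300]
  60 → van 3  [load 160/300]
  60 → van 3  [load 220/300]
  60 → van 3  [load 280/300]
3 vans opened.

3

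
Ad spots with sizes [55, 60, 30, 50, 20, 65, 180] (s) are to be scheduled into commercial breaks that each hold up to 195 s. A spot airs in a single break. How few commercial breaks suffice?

Total = 180 + 65 + 60 + 55 + 50 + 30 + 20 = 460 s.
Lower bound: ⌈460/195⌉ = 3 commercial breaks.
A packing using 3 commercial breaks:
  break 1: 180 = 180
  break 2: 65 + 60 + 55 = 180
  break 3: 50 + 30 + 20 = 100
This matches the lower bound, so 3 is optimal.

3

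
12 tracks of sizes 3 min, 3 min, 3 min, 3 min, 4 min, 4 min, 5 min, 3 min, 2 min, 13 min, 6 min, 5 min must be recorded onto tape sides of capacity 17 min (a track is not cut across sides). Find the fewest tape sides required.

Total = 13 + 6 + 5 + 5 + 4 + 4 + 3 + 3 + 3 + 3 + 3 + 2 = 54 min.
Lower bound: ⌈54/17⌉ = 4 tape sides.
A packing using 4 tape sides:
  side 1: 13 + 4 = 17
  side 2: 6 + 5 + 5 = 16
  side 3: 4 + 3 + 3 + 3 + 3 = 16
  side 4: 3 + 2 = 5
This matches the lower bound, so 4 is optimal.

4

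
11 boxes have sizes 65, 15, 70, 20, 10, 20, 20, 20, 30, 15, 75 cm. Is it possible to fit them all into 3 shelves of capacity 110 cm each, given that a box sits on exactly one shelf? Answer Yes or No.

Total = 360 cm; ⌈360/110⌉ = 4.
At least 4 shelves are required, but only 3 are allowed.

No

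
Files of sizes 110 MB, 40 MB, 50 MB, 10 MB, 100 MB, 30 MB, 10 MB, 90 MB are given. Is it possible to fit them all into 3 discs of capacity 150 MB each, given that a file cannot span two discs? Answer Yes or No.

Yes

A valid assignment using 3 discs:
  disc 1: 110 + 40 = 150
  disc 2: 100 + 50 = 150
  disc 3: 90 + 30 + 10 + 10 = 140
Every load is within 150 MB, so 3 discs suffice.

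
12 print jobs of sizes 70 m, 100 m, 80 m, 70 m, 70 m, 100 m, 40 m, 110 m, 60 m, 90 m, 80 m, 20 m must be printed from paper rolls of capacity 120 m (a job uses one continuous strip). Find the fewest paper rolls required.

Total = 110 + 100 + 100 + 90 + 80 + 80 + 70 + 70 + 70 + 60 + 40 + 20 = 890 m.
Lower bound: ⌈890/120⌉ = 8 paper rolls.
Also, 9 print jobs each exceed 60 m, and no two of those can share a roll, so at least 9 paper rolls are needed.
A packing using 10 paper rolls:
  roll 1: 110 = 110
  roll 2: 100 + 20 = 120
  roll 3: 100 = 100
  roll 4: 90 = 90
  roll 5: 80 + 40 = 120
  roll 6: 80 = 80
  roll 7: 70 = 70
  roll 8: 70 = 70
  roll 9: 70 = 70
  roll 10: 60 = 60
No arrangement into 9 paper rolls stays within capacity, so 10 is optimal.

10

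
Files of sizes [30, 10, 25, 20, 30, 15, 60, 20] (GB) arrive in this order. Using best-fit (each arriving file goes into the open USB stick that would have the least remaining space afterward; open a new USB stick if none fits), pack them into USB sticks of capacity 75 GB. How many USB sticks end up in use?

  30 → USB stick 1 (new)  [load 30/75]
  10 → USB stick 1  [load 40/75]
  25 → USB stick 1  [load 65/75]
  20 → USB stick 2 (new)  [load 20/75]
  30 → USB stick 2  [load 50/75]
  15 → USB stick 2  [load 65/75]
  60 → USB stick 3 (new)  [load 60/75]
  20 → USB stick 4 (new)  [load 20/75]
4 USB sticks opened.

4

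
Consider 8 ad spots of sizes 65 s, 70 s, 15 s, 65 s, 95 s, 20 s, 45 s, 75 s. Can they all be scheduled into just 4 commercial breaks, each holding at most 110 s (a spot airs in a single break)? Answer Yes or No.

Total = 450 s; ⌈450/110⌉ = 5.
At least 5 commercial breaks are required, but only 4 are allowed.

No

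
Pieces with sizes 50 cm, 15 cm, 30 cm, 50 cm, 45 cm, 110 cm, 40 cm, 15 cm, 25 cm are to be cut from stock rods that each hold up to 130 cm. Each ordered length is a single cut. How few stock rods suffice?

3

Total = 110 + 50 + 50 + 45 + 40 + 30 + 25 + 15 + 15 = 380 cm.
Lower bound: ⌈380/130⌉ = 3 stock rods.
A packing using 3 stock rods:
  stock rod 1: 110 + 15 = 125
  stock rod 2: 50 + 50 + 30 = 130
  stock rod 3: 45 + 40 + 25 + 15 = 125
This matches the lower bound, so 3 is optimal.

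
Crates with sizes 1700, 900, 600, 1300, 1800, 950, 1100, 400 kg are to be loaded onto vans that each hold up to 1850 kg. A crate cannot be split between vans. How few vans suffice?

Total = 1800 + 1700 + 1300 + 1100 + 950 + 900 + 600 + 400 = 8750 kg.
Lower bound: ⌈8750/1850⌉ = 5 vans.
A packing using 5 vans:
  van 1: 1800 = 1800
  van 2: 1700 = 1700
  van 3: 1300 + 400 = 1700
  van 4: 1100 + 600 = 1700
  van 5: 950 + 900 = 1850
This matches the lower bound, so 5 is optimal.

5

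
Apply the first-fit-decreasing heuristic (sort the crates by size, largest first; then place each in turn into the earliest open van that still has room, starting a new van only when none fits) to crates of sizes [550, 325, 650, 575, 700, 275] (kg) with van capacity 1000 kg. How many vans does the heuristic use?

Sorted descending: 700, 650, 575, 550, 325, 275.
  700 → van 1 (new)  [load 700/1000]
  650 → van 2 (new)  [load 650/1000]
  575 → van 3 (new)  [load 575/1000]
  550 → van 4 (new)  [load 550/1000]
  325 → van 2  [load 975/1000]
  275 → van 1  [load 975/1000]
4 vans opened.

4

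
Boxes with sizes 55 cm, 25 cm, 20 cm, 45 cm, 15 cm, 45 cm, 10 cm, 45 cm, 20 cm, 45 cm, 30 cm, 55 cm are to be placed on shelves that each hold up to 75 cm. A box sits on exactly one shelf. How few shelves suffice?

6

Total = 55 + 55 + 45 + 45 + 45 + 45 + 30 + 25 + 20 + 20 + 15 + 10 = 410 cm.
Lower bound: ⌈410/75⌉ = 6 shelves.
A packing using 6 shelves:
  shelf 1: 55 + 20 = 75
  shelf 2: 55 + 20 = 75
  shelf 3: 45 + 30 = 75
  shelf 4: 45 + 25 = 70
  shelf 5: 45 + 15 + 10 = 70
  shelf 6: 45 = 45
This matches the lower bound, so 6 is optimal.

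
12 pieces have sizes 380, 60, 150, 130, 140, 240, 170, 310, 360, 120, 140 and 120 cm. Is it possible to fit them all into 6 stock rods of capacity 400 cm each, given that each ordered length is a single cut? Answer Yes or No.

No

Total = 2320 cm; ⌈2320/400⌉ = 6.
The bound of 6 does not rule out 6, but exhaustive search shows no assignment into 6 stock rods of capacity 400 cm exists — the minimum is 7.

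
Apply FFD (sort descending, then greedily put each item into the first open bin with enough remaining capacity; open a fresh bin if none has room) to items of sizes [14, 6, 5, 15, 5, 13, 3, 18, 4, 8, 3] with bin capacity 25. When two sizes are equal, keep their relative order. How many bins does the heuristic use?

Sorted descending: 18, 15, 14, 13, 8, 6, 5, 5, 4, 3, 3.
  18 → bin 1 (new)  [load 18/25]
  15 → bin 2 (new)  [load 15/25]
  14 → bin 3 (new)  [load 14/25]
  13 → bin 4 (new)  [load 13/25]
  8 → bin 2  [load 23/25]
  6 → bin 1  [load 24/25]
  5 → bin 3  [load 19/25]
  5 → bin 3  [load 24/25]
  4 → bin 4  [load 17/25]
  3 → bin 4  [load 20/25]
  3 → bin 4  [load 23/25]
4 bins opened.

4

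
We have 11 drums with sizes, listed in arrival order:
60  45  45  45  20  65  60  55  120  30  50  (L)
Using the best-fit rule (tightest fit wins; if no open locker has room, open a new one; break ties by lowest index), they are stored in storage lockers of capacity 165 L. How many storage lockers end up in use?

4

  60 → locker 1 (new)  [load 60/165]
  45 → locker 1  [load 105/165]
  45 → locker 1  [load 150/165]
  45 → locker 2 (new)  [load 45/165]
  20 → locker 2  [load 65/165]
  65 → locker 2  [load 130/165]
  60 → locker 3 (new)  [load 60/165]
  55 → locker 3  [load 115/165]
  120 → locker 4 (new)  [load 120/165]
  30 → locker 2  [load 160/165]
  50 → locker 3  [load 165/165]
4 storage lockers opened.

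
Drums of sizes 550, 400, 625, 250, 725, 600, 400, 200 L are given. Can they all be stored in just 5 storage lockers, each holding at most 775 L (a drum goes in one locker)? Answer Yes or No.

Total = 3750 L; ⌈3750/775⌉ = 5.
6 drums each exceed half the capacity and cannot share a locker, forcing at least 6 storage lockers.
At least 6 storage lockers are required, but only 5 are allowed.

No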